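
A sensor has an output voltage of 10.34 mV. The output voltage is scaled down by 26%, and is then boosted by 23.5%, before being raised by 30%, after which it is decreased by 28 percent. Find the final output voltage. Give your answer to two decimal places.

8.84 mV

Each change multiplies by a factor: 0.74 × 1.235 × 1.3 × 0.72 = 0.8554104.
10.34 × 0.8554104 = 8.844943536 ≈ 8.84.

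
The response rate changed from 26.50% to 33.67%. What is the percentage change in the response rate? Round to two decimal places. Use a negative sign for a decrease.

The change is 33.67 − 26.50 = 7.17 percentage points.
Relative to the original 26.50%, that is 7.17 ÷ 26.50 ≈ 27.06%.

27.06%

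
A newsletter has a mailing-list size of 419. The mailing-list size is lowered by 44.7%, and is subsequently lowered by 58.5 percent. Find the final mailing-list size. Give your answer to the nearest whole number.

Each change multiplies by a factor: 0.553 × 0.415 = 0.229495.
419 × 0.229495 = 96.158405 ≈ 96.

96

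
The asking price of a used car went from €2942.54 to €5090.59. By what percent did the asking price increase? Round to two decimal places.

Change: €5090.59 − €2942.54 = €2148.05.
Relative to the original: €2148.05 ÷ €2942.54 ≈ 73.00%.
So the asking price increased by 73.00%.

73.00%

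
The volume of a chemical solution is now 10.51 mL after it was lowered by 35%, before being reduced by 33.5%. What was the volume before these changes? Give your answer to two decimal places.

Undoing the 33.5% decrease: 10.51 ÷ 0.665 ≈ 15.804511.
Undoing the 35% decrease: 15.804511 ÷ 0.65 ≈ 24.31 mL.

24.31 mL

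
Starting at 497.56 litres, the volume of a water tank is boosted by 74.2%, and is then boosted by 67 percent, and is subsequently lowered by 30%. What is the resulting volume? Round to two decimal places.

1013.23 litres

Each change multiplies by a factor: 1.742 × 1.67 × 0.7 = 2.036398.
497.56 × 2.036398 = 1013.23018888 ≈ 1013.23.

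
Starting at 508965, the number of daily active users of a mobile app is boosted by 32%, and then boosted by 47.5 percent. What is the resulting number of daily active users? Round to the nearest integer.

990955

Apply the 32% increase: 508965 × 1.32 = 671833.8.
Apply the 47.5% increase: 671833.8 × 1.475 = 990954.855 ≈ 990955.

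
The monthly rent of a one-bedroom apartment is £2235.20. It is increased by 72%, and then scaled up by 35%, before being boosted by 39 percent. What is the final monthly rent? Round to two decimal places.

72% increase: £2235.20 × 1.72 = £3844.544.
Apply the 35% increase: £3844.544 × 1.35 = £5190.1344.
39% increase: £5190.1344 × 1.39 = £7214.286816 ≈ £7214.29.

£7214.29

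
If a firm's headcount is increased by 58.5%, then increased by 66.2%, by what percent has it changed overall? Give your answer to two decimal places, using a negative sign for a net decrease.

163.43%

The combined multiplier is 1.585 × 1.662 = 2.63427.
That corresponds to an increase of 163.43%.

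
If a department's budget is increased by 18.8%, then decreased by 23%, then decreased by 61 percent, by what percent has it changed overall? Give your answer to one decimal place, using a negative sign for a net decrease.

An 18.8% increase multiplies by 1.188.
Then a 23% decrease: 1.188 × 0.77 = 0.91476.
Then a 61% decrease: 0.91476 × 0.39 = 0.3567564.
Overall factor 0.3567564, i.e. -64.3%.

-64.3%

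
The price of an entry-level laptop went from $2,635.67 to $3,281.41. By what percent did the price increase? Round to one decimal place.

24.5%

Change: $3,281.41 − $2,635.67 = $645.74.
Relative to the original: $645.74 ÷ $2,635.67 ≈ 24.5%.
So the price increased by 24.5%.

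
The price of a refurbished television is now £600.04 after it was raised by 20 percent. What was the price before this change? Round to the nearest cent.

£500.03

The overall multiplier applied was 1.2.
So the original price was £600.04 ÷ 1.2 ≈ £500.03.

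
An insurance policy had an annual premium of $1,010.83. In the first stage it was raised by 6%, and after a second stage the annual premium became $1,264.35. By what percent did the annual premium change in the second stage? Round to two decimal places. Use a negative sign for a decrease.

After the first stage: $1,010.83 × 1.06 = $1071.4798.
Second-stage multiplier: $1,264.35 ÷ $1071.4798 ≈ 1.180004.
That is a change of 18.00%.

18.00%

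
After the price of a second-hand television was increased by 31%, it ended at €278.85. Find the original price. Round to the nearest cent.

The overall multiplier applied was 1.31.
So the original price was €278.85 ÷ 1.31 ≈ €212.86.

€212.86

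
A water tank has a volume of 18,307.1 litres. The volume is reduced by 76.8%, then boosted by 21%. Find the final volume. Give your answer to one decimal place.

5,139.2 litres

Each change multiplies by a factor: 0.232 × 1.21 = 0.28072.
18,307.1 × 0.28072 = 5139.169112 ≈ 5,139.2.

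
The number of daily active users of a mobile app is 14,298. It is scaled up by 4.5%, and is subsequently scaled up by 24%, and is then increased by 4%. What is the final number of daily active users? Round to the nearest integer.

Apply the 4.5% increase: 14,298 × 1.045 = 14941.41.
After the 24% increase: 14941.41 × 1.24 = 18527.3484.
Apply the 4% increase: 18527.3484 × 1.04 = 19268.442336 ≈ 19,268.

19,268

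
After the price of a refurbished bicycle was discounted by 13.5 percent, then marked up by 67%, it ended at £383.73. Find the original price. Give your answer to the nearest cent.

The overall multiplier applied was 0.865 × 1.67 = 1.44455.
So the original price was £383.73 ÷ 1.44455 ≈ £265.64.

£265.64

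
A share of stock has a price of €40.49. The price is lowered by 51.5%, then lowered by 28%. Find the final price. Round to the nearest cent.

€14.14

Each change multiplies by a factor: 0.485 × 0.72 = 0.3492.
€40.49 × 0.3492 = €14.139108 ≈ €14.14.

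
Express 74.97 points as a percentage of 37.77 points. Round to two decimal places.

198.49%

74.97 points ÷ 37.77 points ≈ 198.49%.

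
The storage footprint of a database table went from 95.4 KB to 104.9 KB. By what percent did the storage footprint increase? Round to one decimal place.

10.0%

Change: 104.9 − 95.4 = 9.5.
Relative to the original: 9.5 ÷ 95.4 ≈ 10.0%.
So the storage footprint increased by 10.0%.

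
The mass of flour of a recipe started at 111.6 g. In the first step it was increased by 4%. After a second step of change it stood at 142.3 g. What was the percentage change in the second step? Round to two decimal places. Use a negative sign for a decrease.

22.60%

After the first step: 111.6 × 1.04 = 116.064.
Second-step multiplier: 142.3 ÷ 116.064 ≈ 1.226048.
That is a change of 22.60%.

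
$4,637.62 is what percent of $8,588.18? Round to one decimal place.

54.0%

$4,637.62 ÷ $8,588.18 ≈ 54.0%.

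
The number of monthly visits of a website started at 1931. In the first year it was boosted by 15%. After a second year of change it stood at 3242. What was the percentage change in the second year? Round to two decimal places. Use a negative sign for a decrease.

45.99%

After the first year: 1931 × 1.15 = 2220.65.
Second-year multiplier: 3242 ÷ 2220.65 ≈ 1.459933.
That is a change of 45.99%.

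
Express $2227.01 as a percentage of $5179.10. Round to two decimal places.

$2227.01 ÷ $5179.10 ≈ 43.00%.

43.00%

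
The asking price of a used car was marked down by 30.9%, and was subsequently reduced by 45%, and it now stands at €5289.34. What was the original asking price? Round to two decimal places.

Undoing the 45% decrease: €5289.34 ÷ 0.55 ≈ €9616.981818.
Undoing the 30.9% decrease: €9616.981818 ÷ 0.691 ≈ €13917.48.

€13917.48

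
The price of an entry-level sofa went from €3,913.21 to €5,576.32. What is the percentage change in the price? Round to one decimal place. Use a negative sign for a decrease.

Change: €5,576.32 − €3,913.21 = €1,663.11.
Relative to the original: €1,663.11 ÷ €3,913.21 ≈ 42.5%.

42.5%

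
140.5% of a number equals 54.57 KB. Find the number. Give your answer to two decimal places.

54.57 KB ÷ 1.405 ≈ 38.84 KB.

38.84 KB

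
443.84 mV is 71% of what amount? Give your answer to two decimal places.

443.84 mV ÷ 0.71 ≈ 625.13 mV.

625.13 mV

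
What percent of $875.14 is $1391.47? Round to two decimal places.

$1391.47 ÷ $875.14 ≈ 159.00%.

159.00%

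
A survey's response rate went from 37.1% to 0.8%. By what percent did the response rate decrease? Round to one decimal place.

The change is 0.8 − 37.1 = -36.3 percentage points.
Relative to the original 37.1%, that is -36.3 ÷ 37.1 ≈ -97.8%.
So the response rate fell by 97.8%.

97.8%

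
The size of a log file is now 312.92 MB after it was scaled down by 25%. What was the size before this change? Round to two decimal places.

417.23 MB

The overall multiplier applied was 0.75.
So the original size was 312.92 ÷ 0.75 ≈ 417.23 MB.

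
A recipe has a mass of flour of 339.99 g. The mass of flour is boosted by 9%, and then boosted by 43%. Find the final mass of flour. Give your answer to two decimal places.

529.94 g

After the 9% increase: 339.99 × 1.09 = 370.5891.
Apply the 43% increase: 370.5891 × 1.43 = 529.942413 ≈ 529.94.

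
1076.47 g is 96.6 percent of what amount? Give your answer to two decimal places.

1114.36 g

1076.47 g ÷ 0.966 ≈ 1114.36 g.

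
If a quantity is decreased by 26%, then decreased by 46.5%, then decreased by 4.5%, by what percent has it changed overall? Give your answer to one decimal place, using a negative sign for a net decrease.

-62.2%

A 26% decrease multiplies by 0.74.
Then a 46.5% decrease: 0.74 × 0.535 = 0.3959.
Then a 4.5% decrease: 0.3959 × 0.955 = 0.3780845.
Overall factor 0.3780845, i.e. -62.2%.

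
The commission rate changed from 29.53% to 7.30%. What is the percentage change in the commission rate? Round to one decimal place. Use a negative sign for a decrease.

-75.3%

The change is 7.30 − 29.53 = -22.23 percentage points.
Relative to the original 29.53%, that is -22.23 ÷ 29.53 ≈ -75.3%.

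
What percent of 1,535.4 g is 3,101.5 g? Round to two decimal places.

3,101.5 g ÷ 1,535.4 g ≈ 202.00%.

202.00%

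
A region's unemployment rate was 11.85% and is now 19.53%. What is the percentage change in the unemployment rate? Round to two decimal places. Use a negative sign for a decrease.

64.81%

The change is 19.53 − 11.85 = 7.68 percentage points.
Relative to the original 11.85%, that is 7.68 ÷ 11.85 ≈ 64.81%.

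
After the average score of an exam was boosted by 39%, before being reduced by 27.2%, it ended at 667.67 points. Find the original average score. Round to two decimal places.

Undoing the 27.2% decrease: 667.67 ÷ 0.728 ≈ 917.129121.
Undoing the 39% increase: 917.129121 ÷ 1.39 ≈ 659.81 points.

659.81 points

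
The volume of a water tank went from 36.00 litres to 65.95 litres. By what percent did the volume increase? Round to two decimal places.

Change: 65.95 − 36.00 = 29.95.
Relative to the original: 29.95 ÷ 36.00 ≈ 83.19%.
So the volume increased by 83.19%.

83.19%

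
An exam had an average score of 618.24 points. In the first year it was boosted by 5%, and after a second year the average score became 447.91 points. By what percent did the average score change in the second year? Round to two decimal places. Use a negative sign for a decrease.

After the first year: 618.24 × 1.05 = 649.152.
Second-year multiplier: 447.91 ÷ 649.152 ≈ 0.689992.
That is a change of -31.00%.

-31.00%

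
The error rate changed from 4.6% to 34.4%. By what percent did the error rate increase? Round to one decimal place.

The change is 34.4 − 4.6 = 29.8 percentage points.
Relative to the original 4.6%, that is 29.8 ÷ 4.6 ≈ 647.8%.
So the error rate rose by 647.8%.

647.8%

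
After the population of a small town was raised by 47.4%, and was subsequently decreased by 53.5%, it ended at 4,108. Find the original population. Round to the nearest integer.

The overall multiplier applied was 1.474 × 0.465 = 0.68541.
So the original population was 4,108 ÷ 0.68541 ≈ 5,993.

5,993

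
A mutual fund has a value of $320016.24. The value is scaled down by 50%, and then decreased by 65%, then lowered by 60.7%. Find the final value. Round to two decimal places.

50% decrease: $320016.24 × 0.5 = $160008.12.
65% decrease: $160008.12 × 0.35 = $56002.842.
60.7% decrease: $56002.842 × 0.393 = $22009.116906 ≈ $22009.12.

$22009.12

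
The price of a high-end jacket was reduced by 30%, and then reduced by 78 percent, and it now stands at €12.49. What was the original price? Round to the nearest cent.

€81.10

The overall multiplier applied was 0.7 × 0.22 = 0.154.
So the original price was €12.49 ÷ 0.154 ≈ €81.10.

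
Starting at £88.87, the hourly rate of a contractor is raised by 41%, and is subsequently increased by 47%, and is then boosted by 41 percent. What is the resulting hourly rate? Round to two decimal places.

£259.72

Apply the 41% increase: £88.87 × 1.41 = £125.3067.
47% increase: £125.3067 × 1.47 = £184.200849.
After the 41% increase: £184.200849 × 1.41 = £259.72319709 ≈ £259.72.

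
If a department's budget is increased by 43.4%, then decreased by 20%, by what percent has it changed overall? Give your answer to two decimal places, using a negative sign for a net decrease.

14.72%

A 43.4% increase multiplies by 1.434.
Then a 20% decrease: 1.434 × 0.8 = 1.1472.
Overall factor 1.1472, i.e. 14.72%.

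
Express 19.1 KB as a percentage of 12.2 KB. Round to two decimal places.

19.1 KB ÷ 12.2 KB ≈ 156.56%.

156.56%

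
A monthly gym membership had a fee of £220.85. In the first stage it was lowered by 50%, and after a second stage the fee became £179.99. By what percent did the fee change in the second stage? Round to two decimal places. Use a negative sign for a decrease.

63.00%

After the first stage: £220.85 × 0.5 = £110.425.
Second-stage multiplier: £179.99 ÷ £110.425 ≈ 1.629975.
That is a change of 63.00%.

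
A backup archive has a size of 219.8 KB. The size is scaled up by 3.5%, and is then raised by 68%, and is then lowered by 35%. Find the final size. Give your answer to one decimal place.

248.4 KB

Each change multiplies by a factor: 1.035 × 1.68 × 0.65 = 1.13022.
219.8 × 1.13022 = 248.422356 ≈ 248.4.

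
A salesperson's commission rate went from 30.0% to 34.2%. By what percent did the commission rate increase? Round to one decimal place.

14.0%

The change is 34.2 − 30.0 = 4.2 percentage points.
Relative to the original 30.0%, that is 4.2 ÷ 30.0 = 14.0%.
So the commission rate rose by 14.0%.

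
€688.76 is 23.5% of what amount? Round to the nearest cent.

€688.76 ÷ 0.235 ≈ €2,930.89.

€2,930.89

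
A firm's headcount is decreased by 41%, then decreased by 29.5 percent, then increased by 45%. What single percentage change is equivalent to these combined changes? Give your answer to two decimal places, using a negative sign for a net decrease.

The combined multiplier is 0.59 × 0.705 × 1.45 = 0.6031275.
That corresponds to a decrease of 39.69%.

-39.69%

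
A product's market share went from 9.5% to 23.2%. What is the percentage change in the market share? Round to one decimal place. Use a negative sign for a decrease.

144.2%

The change is 23.2 − 9.5 = 13.7 percentage points.
Relative to the original 9.5%, that is 13.7 ÷ 9.5 ≈ 144.2%.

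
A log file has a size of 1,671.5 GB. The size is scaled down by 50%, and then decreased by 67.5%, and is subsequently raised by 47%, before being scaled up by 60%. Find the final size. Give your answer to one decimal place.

Apply the 50% decrease: 1,671.5 × 0.5 = 835.75.
67.5% decrease: 835.75 × 0.325 = 271.61875.
Apply the 47% increase: 271.61875 × 1.47 = 399.2795625.
60% increase: 399.2795625 × 1.6 = 638.8473 ≈ 638.8.

638.8 GB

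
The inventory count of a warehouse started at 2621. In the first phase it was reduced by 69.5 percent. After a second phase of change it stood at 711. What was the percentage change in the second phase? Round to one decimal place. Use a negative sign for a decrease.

-11.1%

After the first phase: 2621 × 0.305 = 799.405.
Second-phase multiplier: 711 ÷ 799.405 ≈ 0.88941.
That is a change of -11.1%.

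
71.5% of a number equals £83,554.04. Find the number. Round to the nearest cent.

£116,858.80

£83,554.04 ÷ 0.715 ≈ £116,858.80.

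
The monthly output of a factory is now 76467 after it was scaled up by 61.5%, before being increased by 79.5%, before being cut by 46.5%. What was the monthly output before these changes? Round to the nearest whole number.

The overall multiplier applied was 1.615 × 1.795 × 0.535 = 1.550924875.
So the original monthly output was 76467 ÷ 1.550924875 ≈ 49304.

49304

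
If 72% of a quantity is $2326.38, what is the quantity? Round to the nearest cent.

$2326.38 ÷ 0.72 ≈ $3231.08.

$3231.08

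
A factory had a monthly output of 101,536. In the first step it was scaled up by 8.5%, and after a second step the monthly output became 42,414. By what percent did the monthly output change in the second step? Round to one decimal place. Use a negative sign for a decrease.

After the first step: 101,536 × 1.085 = 110166.56.
Second-step multiplier: 42,414 ÷ 110166.56 ≈ 0.385.
That is a change of -61.5%.

-61.5%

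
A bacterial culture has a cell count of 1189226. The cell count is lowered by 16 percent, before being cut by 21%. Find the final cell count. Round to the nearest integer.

16% decrease: 1189226 × 0.84 = 998949.84.
21% decrease: 998949.84 × 0.79 = 789170.3736 ≈ 789170.

789170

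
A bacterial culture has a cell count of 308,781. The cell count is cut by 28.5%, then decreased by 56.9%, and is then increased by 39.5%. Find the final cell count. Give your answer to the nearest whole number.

132,742

Each change multiplies by a factor: 0.715 × 0.431 × 1.395 = 0.429890175.
308,781 × 0.429890175 = 132741.918126675 ≈ 132,742.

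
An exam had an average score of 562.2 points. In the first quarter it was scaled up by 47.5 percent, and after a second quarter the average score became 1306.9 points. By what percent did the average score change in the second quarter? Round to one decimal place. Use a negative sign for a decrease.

After the first quarter: 562.2 × 1.475 = 829.245.
Second-quarter multiplier: 1306.9 ÷ 829.245 ≈ 1.57601.
That is a change of 57.6%.

57.6%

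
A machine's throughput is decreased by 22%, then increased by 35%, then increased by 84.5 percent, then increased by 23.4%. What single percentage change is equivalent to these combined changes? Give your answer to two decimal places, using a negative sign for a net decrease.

A 22% decrease multiplies by 0.78.
Then a 35% increase: 0.78 × 1.35 = 1.053.
Then an 84.5% increase: 1.053 × 1.845 = 1.942785.
Then a 23.4% increase: 1.942785 × 1.234 = 2.39739669.
Overall factor 2.39739669, i.e. 139.74%.

139.74%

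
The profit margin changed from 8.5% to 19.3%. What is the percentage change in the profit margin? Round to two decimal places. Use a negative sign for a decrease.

127.06%

The change is 19.3 − 8.5 = 10.8 percentage points.
Relative to the original 8.5%, that is 10.8 ÷ 8.5 ≈ 127.06%.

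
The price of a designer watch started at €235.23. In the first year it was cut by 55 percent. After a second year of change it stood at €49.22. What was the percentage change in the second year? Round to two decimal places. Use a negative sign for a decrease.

-53.50%

After the first year: €235.23 × 0.45 = €105.8535.
Second-year multiplier: €49.22 ÷ €105.8535 ≈ 0.464982.
That is a change of -53.50%.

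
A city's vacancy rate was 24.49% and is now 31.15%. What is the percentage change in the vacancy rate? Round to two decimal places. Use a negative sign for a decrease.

The change is 31.15 − 24.49 = 6.66 percentage points.
Relative to the original 24.49%, that is 6.66 ÷ 24.49 ≈ 27.19%.

27.19%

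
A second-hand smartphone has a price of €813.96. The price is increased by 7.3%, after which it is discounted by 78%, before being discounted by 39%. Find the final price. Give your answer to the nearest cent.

€117.21

7.3% increase: €813.96 × 1.073 = €873.37908.
Apply the 78% decrease: €873.37908 × 0.22 = €192.1433976.
39% decrease: €192.1433976 × 0.61 = €117.207472536 ≈ €117.21.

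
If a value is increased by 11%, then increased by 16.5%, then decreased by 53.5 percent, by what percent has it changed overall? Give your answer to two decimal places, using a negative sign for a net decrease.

An 11% increase multiplies by 1.11.
Then a 16.5% increase: 1.11 × 1.165 = 1.29315.
Then a 53.5% decrease: 1.29315 × 0.465 = 0.60131475.
Overall factor 0.60131475, i.e. -39.87%.

-39.87%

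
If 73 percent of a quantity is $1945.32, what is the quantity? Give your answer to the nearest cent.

$2664.82

$1945.32 ÷ 0.73 ≈ $2664.82.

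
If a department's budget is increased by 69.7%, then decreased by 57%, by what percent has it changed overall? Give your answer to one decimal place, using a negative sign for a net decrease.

A 69.7% increase multiplies by 1.697.
Then a 57% decrease: 1.697 × 0.43 = 0.72971.
Overall factor 0.72971, i.e. -27.0%.

-27.0%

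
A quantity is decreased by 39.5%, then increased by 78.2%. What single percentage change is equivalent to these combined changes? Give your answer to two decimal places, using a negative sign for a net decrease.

A 39.5% decrease multiplies by 0.605.
Then a 78.2% increase: 0.605 × 1.782 = 1.07811.
Overall factor 1.07811, i.e. 7.81%.

7.81%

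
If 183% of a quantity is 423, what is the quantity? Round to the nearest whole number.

231

423 ÷ 1.83 ≈ 231.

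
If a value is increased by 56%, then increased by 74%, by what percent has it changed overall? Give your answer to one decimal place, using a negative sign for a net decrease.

A 56% increase multiplies by 1.56.
Then a 74% increase: 1.56 × 1.74 = 2.7144.
Overall factor 2.7144, i.e. 171.4%.

171.4%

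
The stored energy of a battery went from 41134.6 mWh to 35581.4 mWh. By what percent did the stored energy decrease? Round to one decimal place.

13.5%

Change: 35581.4 − 41134.6 = -5553.2.
Relative to the original: -5553.2 ÷ 41134.6 ≈ -13.5%.
So the stored energy decreased by 13.5%.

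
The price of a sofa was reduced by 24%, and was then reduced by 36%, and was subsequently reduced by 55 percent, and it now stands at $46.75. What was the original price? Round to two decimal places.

$213.59

The overall multiplier applied was 0.76 × 0.64 × 0.45 = 0.21888.
So the original price was $46.75 ÷ 0.21888 ≈ $213.59.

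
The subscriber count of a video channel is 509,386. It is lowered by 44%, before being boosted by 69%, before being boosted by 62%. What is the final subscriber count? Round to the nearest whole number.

780,974

Each change multiplies by a factor: 0.56 × 1.69 × 1.62 = 1.533168.
509,386 × 1.533168 = 780974.314848 ≈ 780,974.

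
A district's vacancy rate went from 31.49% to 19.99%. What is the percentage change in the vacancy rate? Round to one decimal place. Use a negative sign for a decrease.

The change is 19.99 − 31.49 = -11.50 percentage points.
Relative to the original 31.49%, that is -11.50 ÷ 31.49 ≈ -36.5%.

-36.5%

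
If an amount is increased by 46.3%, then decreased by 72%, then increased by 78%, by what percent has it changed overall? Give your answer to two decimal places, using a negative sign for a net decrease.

The combined multiplier is 1.463 × 0.28 × 1.78 = 0.7291592.
That corresponds to a decrease of 27.08%.

-27.08%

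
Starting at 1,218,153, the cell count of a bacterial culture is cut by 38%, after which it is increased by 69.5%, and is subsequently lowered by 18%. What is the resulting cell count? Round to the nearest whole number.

After the 38% decrease: 1,218,153 × 0.62 = 755254.86.
After the 69.5% increase: 755254.86 × 1.695 = 1280156.9877.
Apply the 18% decrease: 1280156.9877 × 0.82 = 1049728.729914 ≈ 1,049,729.

1,049,729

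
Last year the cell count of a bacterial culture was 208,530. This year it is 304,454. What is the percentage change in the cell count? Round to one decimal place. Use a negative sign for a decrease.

Change: 304,454 − 208,530 = 95,924.
Relative to the original: 95,924 ÷ 208,530 ≈ 46.0%.

46.0%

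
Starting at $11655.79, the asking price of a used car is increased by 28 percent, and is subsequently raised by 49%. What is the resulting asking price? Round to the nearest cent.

$22229.92

Each change multiplies by a factor: 1.28 × 1.49 = 1.9072.
$11655.79 × 1.9072 = $22229.922688 ≈ $22229.92.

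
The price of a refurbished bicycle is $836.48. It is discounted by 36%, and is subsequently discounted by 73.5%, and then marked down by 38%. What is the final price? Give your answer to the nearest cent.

$87.96

Each change multiplies by a factor: 0.64 × 0.265 × 0.62 = 0.105152.
$836.48 × 0.105152 = $87.95754496 ≈ $87.96.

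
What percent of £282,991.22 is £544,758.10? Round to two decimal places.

192.50%

£544,758.10 ÷ £282,991.22 ≈ 192.50%.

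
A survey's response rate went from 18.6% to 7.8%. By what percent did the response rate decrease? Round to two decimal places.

The change is 7.8 − 18.6 = -10.8 percentage points.
Relative to the original 18.6%, that is -10.8 ÷ 18.6 ≈ -58.06%.
So the response rate fell by 58.06%.

58.06%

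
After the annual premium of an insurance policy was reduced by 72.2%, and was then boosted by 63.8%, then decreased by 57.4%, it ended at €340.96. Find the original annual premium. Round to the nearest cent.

€1757.66

Undoing the 57.4% decrease: €340.96 ÷ 0.426 ≈ €800.375587.
Undoing the 63.8% increase: €800.375587 ÷ 1.638 ≈ €488.629784.
Undoing the 72.2% decrease: €488.629784 ÷ 0.278 ≈ €1757.66.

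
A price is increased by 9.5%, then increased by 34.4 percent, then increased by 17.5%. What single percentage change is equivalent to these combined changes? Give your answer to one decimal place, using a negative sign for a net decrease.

72.9%

The combined multiplier is 1.095 × 1.344 × 1.175 = 1.729224.
That corresponds to an increase of 72.9%.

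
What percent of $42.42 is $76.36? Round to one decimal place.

180.0%

$76.36 ÷ $42.42 ≈ 180.0%.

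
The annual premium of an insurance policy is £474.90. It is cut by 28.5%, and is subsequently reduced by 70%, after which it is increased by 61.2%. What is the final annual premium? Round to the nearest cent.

£164.21

After the 28.5% decrease: £474.90 × 0.715 = £339.5535.
Apply the 70% decrease: £339.5535 × 0.3 = £101.86605.
Apply the 61.2% increase: £101.86605 × 1.612 = £164.2080726 ≈ £164.21.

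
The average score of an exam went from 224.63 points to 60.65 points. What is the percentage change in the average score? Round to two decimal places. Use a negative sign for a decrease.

-73.00%

Change: 60.65 − 224.63 = -163.98.
Relative to the original: -163.98 ÷ 224.63 ≈ -73.00%.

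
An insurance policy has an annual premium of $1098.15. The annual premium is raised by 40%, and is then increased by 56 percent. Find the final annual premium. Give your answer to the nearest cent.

$2398.36

Each change multiplies by a factor: 1.4 × 1.56 = 2.184.
$1098.15 × 2.184 = $2398.3596 ≈ $2398.36.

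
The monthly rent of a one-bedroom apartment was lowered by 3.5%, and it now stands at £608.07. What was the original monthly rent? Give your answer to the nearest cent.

£630.12

The overall multiplier applied was 0.965.
So the original monthly rent was £608.07 ÷ 0.965 ≈ £630.12.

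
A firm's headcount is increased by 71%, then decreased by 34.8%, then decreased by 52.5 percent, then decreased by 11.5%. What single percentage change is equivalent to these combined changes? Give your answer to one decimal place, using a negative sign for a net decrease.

-53.1%

The combined multiplier is 1.71 × 0.652 × 0.475 × 0.885 = 0.468684495.
That corresponds to a decrease of 53.1%.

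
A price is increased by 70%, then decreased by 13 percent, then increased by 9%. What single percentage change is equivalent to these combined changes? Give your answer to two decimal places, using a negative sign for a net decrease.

A 70% increase multiplies by 1.7.
Then a 13% decrease: 1.7 × 0.87 = 1.479.
Then a 9% increase: 1.479 × 1.09 = 1.61211.
Overall factor 1.61211, i.e. 61.21%.

61.21%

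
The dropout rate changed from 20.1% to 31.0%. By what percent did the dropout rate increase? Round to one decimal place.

The change is 31.0 − 20.1 = 10.9 percentage points.
Relative to the original 20.1%, that is 10.9 ÷ 20.1 ≈ 54.2%.
So the dropout rate rose by 54.2%.

54.2%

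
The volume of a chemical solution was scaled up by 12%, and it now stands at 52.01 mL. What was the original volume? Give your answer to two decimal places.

The overall multiplier applied was 1.12.
So the original volume was 52.01 ÷ 1.12 ≈ 46.44 mL.

46.44 mL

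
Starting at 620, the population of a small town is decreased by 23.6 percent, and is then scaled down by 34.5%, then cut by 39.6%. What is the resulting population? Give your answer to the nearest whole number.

187

23.6% decrease: 620 × 0.764 = 473.68.
34.5% decrease: 473.68 × 0.655 = 310.2604.
39.6% decrease: 310.2604 × 0.604 = 187.3972816 ≈ 187.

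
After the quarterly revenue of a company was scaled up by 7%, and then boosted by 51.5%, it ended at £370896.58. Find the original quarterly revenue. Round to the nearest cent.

£228800.21

Undoing the 51.5% increase: £370896.58 ÷ 1.515 ≈ £244816.224422.
Undoing the 7% increase: £244816.224422 ÷ 1.07 ≈ £228800.21.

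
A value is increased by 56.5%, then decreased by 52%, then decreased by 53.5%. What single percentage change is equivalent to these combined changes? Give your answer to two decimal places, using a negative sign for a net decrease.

The combined multiplier is 1.565 × 0.48 × 0.465 = 0.349308.
That corresponds to a decrease of 65.07%.

-65.07%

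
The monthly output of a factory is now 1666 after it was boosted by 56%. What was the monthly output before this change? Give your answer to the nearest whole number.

1068

The overall multiplier applied was 1.56.
So the original monthly output was 1666 ÷ 1.56 ≈ 1068.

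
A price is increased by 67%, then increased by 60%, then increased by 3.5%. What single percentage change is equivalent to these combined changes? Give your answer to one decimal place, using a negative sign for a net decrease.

176.6%

The combined multiplier is 1.67 × 1.6 × 1.035 = 2.76552.
That corresponds to an increase of 176.6%.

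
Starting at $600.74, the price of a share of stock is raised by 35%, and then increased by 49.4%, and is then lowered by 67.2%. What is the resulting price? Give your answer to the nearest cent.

$397.42

After the 35% increase: $600.74 × 1.35 = $810.999.
Apply the 49.4% increase: $810.999 × 1.494 = $1211.632506.
Apply the 67.2% decrease: $1211.632506 × 0.328 = $397.415461968 ≈ $397.42.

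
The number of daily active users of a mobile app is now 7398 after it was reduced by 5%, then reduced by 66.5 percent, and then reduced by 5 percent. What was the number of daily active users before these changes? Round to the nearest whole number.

The overall multiplier applied was 0.95 × 0.335 × 0.95 = 0.3023375.
So the original number of daily active users was 7398 ÷ 0.3023375 ≈ 24469.

24469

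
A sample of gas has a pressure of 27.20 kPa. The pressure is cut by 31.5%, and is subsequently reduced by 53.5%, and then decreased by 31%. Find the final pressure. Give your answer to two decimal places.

5.98 kPa

Each change multiplies by a factor: 0.685 × 0.465 × 0.69 = 0.21978225.
27.20 × 0.21978225 = 5.9780772 ≈ 5.98.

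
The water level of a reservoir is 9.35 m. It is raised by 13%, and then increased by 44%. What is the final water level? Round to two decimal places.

Apply the 13% increase: 9.35 × 1.13 = 10.5655.
After the 44% increase: 10.5655 × 1.44 = 15.21432 ≈ 15.21.

15.21 m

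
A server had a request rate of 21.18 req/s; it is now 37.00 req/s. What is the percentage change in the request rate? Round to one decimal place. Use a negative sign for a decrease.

74.7%

Change: 37.00 − 21.18 = 15.82.
Relative to the original: 15.82 ÷ 21.18 ≈ 74.7%.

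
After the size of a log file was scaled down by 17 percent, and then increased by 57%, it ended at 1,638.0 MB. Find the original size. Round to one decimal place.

Undoing the 57% increase: 1,638.0 ÷ 1.57 ≈ 1043.312102.
Undoing the 17% decrease: 1043.312102 ÷ 0.83 ≈ 1,257.0 MB.

1,257.0 MB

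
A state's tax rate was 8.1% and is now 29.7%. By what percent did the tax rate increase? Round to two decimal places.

The change is 29.7 − 8.1 = 21.6 percentage points.
Relative to the original 8.1%, that is 21.6 ÷ 8.1 ≈ 266.67%.
So the tax rate rose by 266.67%.

266.67%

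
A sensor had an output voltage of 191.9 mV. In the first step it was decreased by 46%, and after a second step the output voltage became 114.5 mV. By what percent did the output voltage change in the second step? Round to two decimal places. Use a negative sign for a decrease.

10.49%

After the first step: 191.9 × 0.54 = 103.626.
Second-step multiplier: 114.5 ÷ 103.626 ≈ 1.104935.
That is a change of 10.49%.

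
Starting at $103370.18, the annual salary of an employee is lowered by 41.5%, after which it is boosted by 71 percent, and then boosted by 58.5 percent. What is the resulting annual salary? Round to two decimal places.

Each change multiplies by a factor: 0.585 × 1.71 × 1.585 = 1.58555475.
$103370.18 × 1.58555475 = $163899.079907355 ≈ $163899.08.

$163899.08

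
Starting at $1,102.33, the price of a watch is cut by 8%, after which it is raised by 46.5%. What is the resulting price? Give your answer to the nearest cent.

$1,485.72

Each change multiplies by a factor: 0.92 × 1.465 = 1.3478.
$1,102.33 × 1.3478 = $1485.720374 ≈ $1,485.72.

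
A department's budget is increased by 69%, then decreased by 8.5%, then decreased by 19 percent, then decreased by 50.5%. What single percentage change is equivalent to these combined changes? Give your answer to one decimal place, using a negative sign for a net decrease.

The combined multiplier is 1.69 × 0.915 × 0.81 × 0.495 = 0.6200090325.
That corresponds to a decrease of 38.0%.

-38.0%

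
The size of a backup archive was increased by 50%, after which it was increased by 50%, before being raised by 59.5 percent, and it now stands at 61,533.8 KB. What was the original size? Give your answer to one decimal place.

The overall multiplier applied was 1.5 × 1.5 × 1.595 = 3.58875.
So the original size was 61,533.8 ÷ 3.58875 ≈ 17,146.3 KB.

17,146.3 KB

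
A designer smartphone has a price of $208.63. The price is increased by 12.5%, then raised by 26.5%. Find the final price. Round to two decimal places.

Apply the 12.5% increase: $208.63 × 1.125 = $234.70875.
26.5% increase: $234.70875 × 1.265 = $296.90656875 ≈ $296.91.

$296.91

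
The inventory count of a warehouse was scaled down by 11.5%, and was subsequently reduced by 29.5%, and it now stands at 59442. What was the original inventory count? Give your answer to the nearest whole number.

Undoing the 29.5% decrease: 59442 ÷ 0.705 ≈ 84314.893617.
Undoing the 11.5% decrease: 84314.893617 ÷ 0.885 ≈ 95271.

95271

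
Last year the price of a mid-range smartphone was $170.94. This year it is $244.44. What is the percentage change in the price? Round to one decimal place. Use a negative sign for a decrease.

Change: $244.44 − $170.94 = $73.50.
Relative to the original: $73.50 ÷ $170.94 ≈ 43.0%.

43.0%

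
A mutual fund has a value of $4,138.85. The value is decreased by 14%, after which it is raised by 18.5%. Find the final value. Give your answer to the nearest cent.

After the 14% decrease: $4,138.85 × 0.86 = $3559.411.
18.5% increase: $3559.411 × 1.185 = $4217.902035 ≈ $4,217.90.

$4,217.90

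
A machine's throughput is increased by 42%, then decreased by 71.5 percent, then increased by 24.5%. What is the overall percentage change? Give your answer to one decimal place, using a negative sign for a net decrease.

-49.6%

The combined multiplier is 1.42 × 0.285 × 1.245 = 0.5038515.
That corresponds to a decrease of 49.6%.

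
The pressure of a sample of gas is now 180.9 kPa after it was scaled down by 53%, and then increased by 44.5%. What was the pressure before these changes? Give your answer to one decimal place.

The overall multiplier applied was 0.47 × 1.445 = 0.67915.
So the original pressure was 180.9 ÷ 0.67915 ≈ 266.4 kPa.

266.4 kPa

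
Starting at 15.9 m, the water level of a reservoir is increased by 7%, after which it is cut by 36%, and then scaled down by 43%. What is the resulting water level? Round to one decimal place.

6.2 m

Each change multiplies by a factor: 1.07 × 0.64 × 0.57 = 0.390336.
15.9 × 0.390336 = 6.2063424 ≈ 6.2.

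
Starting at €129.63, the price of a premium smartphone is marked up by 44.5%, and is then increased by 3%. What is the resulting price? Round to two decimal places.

Each change multiplies by a factor: 1.445 × 1.03 = 1.48835.
€129.63 × 1.48835 = €192.9348105 ≈ €192.93.

€192.93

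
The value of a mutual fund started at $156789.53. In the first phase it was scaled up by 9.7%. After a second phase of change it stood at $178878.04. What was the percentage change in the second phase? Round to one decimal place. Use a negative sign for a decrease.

After the first phase: $156789.53 × 1.097 = $171998.11441.
Second-phase multiplier: $178878.04 ÷ $171998.11441 ≈ 1.04.
That is a change of 4.0%.

4.0%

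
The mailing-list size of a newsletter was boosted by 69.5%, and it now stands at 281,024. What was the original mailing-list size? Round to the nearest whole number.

The overall multiplier applied was 1.695.
So the original mailing-list size was 281,024 ÷ 1.695 ≈ 165,796.

165,796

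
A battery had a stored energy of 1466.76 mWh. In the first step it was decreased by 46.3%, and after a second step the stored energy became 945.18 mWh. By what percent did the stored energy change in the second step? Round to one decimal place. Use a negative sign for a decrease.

After the first step: 1466.76 × 0.537 = 787.65012.
Second-step multiplier: 945.18 ÷ 787.65012 ≈ 1.2.
That is a change of 20.0%.

20.0%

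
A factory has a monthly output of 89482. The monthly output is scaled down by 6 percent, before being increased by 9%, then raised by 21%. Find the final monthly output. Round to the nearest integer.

After the 6% decrease: 89482 × 0.94 = 84113.08.
After the 9% increase: 84113.08 × 1.09 = 91683.2572.
After the 21% increase: 91683.2572 × 1.21 = 110936.741212 ≈ 110937.

110937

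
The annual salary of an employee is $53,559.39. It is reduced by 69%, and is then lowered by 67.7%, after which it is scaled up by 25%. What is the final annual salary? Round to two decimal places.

$6,703.63

After the 69% decrease: $53,559.39 × 0.31 = $16603.4109.
67.7% decrease: $16603.4109 × 0.323 = $5362.9017207.
After the 25% increase: $5362.9017207 × 1.25 = $6703.627150875 ≈ $6,703.63.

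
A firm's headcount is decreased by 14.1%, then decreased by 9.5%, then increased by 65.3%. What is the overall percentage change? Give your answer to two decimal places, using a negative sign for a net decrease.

28.50%

A 14.1% decrease multiplies by 0.859.
Then a 9.5% decrease: 0.859 × 0.905 = 0.777395.
Then a 65.3% increase: 0.777395 × 1.653 = 1.285033935.
Overall factor 1.285033935, i.e. 28.50%.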